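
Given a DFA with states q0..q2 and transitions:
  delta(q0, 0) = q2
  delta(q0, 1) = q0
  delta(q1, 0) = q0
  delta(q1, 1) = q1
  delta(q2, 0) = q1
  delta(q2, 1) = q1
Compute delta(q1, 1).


Looking up transition function:
delta(q1, 1) in the table
Row: q1, Column: 1
Result: q1

q1


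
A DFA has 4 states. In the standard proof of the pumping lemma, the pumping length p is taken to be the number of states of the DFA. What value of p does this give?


Pumping lemma for regular languages (standard proof):
Take p = |Q|, the number of DFA states.
Any string of length >= |Q| passes through |Q|+1 states while reading its first |Q| symbols,
so by pigeonhole some state repeats, giving the loop that can be pumped.
Here |Q| = 4
Therefore the proof uses p = 4

4


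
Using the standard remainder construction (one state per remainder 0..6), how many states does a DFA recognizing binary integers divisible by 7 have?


Divisibility by 7 is tracked via the remainder mod 7: 0, 1, ..., 6
The construction assigns one state to each remainder
Number of remainders = 7

7


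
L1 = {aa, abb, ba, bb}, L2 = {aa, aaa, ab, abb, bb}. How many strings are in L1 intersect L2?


L1 = {aa, abb, ba, bb}
L2 = {aa, aaa, ab, abb, bb}
Checking each string in L1 against L2:
  'aa': in L2? Yes
  'abb': in L2? Yes
  'ba': in L2? No
  'bb': in L2? Yes
Intersection = {aa, abb, bb}
|L1 ∩ L2| = 3

3


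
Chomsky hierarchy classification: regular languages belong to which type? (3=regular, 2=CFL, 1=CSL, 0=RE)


Chomsky hierarchy levels:
  Type 3: Regular (DFA/NFA/regex)
  Type 2: Context-free (PDA)
  Type 1: Context-sensitive
  Type 0: Recursively enumerable (TM)
'regular' corresponds to Type 3

3


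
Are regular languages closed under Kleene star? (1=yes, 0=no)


Regular languages are closed under:
- Union (DFA product construction)
- Intersection (DFA product construction)
- Complement (swap accept/reject states)
- Concatenation (NFA construction)
- Kleene star (NFA construction)
Kleene star is in this list
Therefore: closed

1


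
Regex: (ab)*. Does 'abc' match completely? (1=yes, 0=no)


Pattern: (ab)*
String: 'abc'
Pattern requires: zero or more repetitions of 'ab'
Length 3 is odd -> cannot be (ab)* -> no match
Result: 0

0


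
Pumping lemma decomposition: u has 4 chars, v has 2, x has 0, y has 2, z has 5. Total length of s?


|s| = |u| + |v| + |x| + |y| + |z|
= 4 + 2 + 0 + 2 + 5
= 6 + 0 + 7
= 6 + 7
= 13

13


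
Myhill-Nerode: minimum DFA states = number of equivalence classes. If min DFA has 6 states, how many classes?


Myhill-Nerode theorem:
Number of equivalence classes = number of states in minimal DFA
Minimal DFA states = 6
Therefore equivalence classes = 6

6


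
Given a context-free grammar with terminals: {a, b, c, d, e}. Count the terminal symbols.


Terminal symbols: a, b, c, d, e
Counting each: a (#1), b (#2), c (#3), d (#4), e (#5)
Total = 5

5


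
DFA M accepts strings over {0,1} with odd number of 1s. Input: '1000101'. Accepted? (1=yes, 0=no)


DFA has 2 states: q_even (start, accept=no) and q_odd
Processing string '1000101' character by character:
  Position 0: read '1', 1-count=1 -> q_odd
  Position 1: read '0', 1-count=1 -> q_odd (no change)
  Position 2: read '0', 1-count=1 -> q_odd (no change)
  Position 3: read '0', 1-count=1 -> q_odd (no change)
  Position 4: read '1', 1-count=2 -> q_even
  Position 5: read '0', 1-count=2 -> q_even (no change)
  Position 6: read '1', 1-count=3 -> q_odd
Final state: q_odd, total 1s = 3 (odd); the DFA requires an odd count -> accept

1


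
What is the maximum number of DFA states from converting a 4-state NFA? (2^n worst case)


NFA has 4 states
Subset construction: each DFA state = subset of NFA states
Maximum subsets = 2^4
2^4 = 16

16


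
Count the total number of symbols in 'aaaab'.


String: 'aaaab'
Counting characters:
  'a' appears 4 time(s)
  'b' appears 1 time(s)
Total length = 4 + 1 = 5

5


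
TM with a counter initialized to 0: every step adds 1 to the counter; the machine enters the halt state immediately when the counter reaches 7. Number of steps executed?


Counter starts at 0. Counting sequence:
  Step 1: counter = 1
  Step 2: counter = 2
  Step 3: counter = 3
  Step 4: counter = 4
  Step 5: counter = 5
  Step 6: counter = 6
  Step 7: counter = 7
Counter reached 7 -> halt
Total steps = 7

7


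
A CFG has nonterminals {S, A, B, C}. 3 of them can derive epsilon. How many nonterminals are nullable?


Nonterminals: {S, A, B, C}
A nonterminal is nullable if it can derive epsilon
Counting nullable nonterminals: 3
Total nullable = 3

3


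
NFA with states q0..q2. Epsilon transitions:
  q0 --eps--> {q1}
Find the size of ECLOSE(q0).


Starting from q0
Initialize closure = {q0}
Follow epsilon from q0 -> add q1
Final closure: {q0, q1}
Size = 2

2


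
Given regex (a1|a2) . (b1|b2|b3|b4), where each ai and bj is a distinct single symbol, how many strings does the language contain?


First group: 2 alternatives
Second group: 4 alternatives
Concatenation: each choice from group 1 pairs with each from group 2
Total = 2 x 4 = 8

8


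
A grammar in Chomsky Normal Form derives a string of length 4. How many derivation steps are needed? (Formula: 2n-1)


Chomsky Normal Form derivation:
String length n = 4
Each step either:
  - Splits a nonterminal into two (n-1 such steps)
  - Converts a nonterminal to terminal (n such steps)
Total = (n-1) + n = 2n - 1
= 2(4) - 1
= 8 - 1
= 7

7


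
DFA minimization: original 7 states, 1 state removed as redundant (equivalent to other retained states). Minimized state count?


Original DFA: 7 states
Redundant states removed: 1
Minimized states = original - removed
= 7 - 1
= 6

6


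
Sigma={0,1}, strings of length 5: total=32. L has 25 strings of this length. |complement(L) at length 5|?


Alphabet: {0,1}
String length: 5
Total strings of length 5 = 2^5 = 32
Strings in L = 25
Complement = total - |L|
= 32 - 25
= 7

7


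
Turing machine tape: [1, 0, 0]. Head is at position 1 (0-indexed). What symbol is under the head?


Tape: [1, 0, 0]
Positions: 0 1 2
Values:    1 0 0
Head at position 1
tape[1] = 0

0


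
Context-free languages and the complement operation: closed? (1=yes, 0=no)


CFL closure properties:
  Closed under: union, concatenation, Kleene star
  NOT closed under: intersection, complement
Operation 'complement' is in not-closed list -> No (not closed)

0


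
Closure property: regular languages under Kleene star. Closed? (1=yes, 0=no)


Regular languages are closed under:
- Union (DFA product construction)
- Intersection (DFA product construction)
- Complement (swap accept/reject states)
- Concatenation (NFA construction)
- Kleene star (NFA construction)
Kleene star is in this list
Therefore: closed

1


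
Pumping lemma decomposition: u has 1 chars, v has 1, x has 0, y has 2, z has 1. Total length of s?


|s| = |u| + |v| + |x| + |y| + |z|
= 1 + 1 + 0 + 2 + 1
= 2 + 0 + 3
= 2 + 3
= 5

5


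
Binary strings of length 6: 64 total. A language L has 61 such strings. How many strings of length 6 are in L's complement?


Alphabet: {0,1}
String length: 6
Total strings of length 6 = 2^6 = 64
Strings in L = 61
Complement = total - |L|
= 64 - 61
= 3

3


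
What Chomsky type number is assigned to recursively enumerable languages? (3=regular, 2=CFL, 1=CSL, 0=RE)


Chomsky hierarchy levels:
  Type 3: Regular (DFA/NFA/regex)
  Type 2: Context-free (PDA)
  Type 1: Context-sensitive
  Type 0: Recursively enumerable (TM)
'recursively enumerable' corresponds to Type 0

0


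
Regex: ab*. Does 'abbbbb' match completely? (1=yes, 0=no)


Pattern: ab*
String: 'abbbbb'
Pattern requires: exactly one 'a' followed by zero or more 'b's
First char is 'a' -> OK
Rest 'bbbbb': all b's? Yes
Result: 1

1


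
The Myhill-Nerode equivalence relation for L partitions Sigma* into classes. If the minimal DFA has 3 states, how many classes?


Myhill-Nerode theorem:
Number of equivalence classes = number of states in minimal DFA
Minimal DFA states = 3
Therefore equivalence classes = 3

3


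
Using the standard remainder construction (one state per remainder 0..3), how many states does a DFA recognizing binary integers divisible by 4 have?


Divisibility by 4 is tracked via the remainder mod 4: 0, 1, ..., 3
The construction assigns one state to each remainder
Number of remainders = 4

4


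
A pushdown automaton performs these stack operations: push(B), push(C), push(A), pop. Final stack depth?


Tracing stack operations:
  push(B) -> stack = [B], depth=1
  push(C) -> stack = [B,C], depth=2
  push(A) -> stack = [B,C,A], depth=3
  pop -> removed A, stack = [B,C], depth=2
Final depth = 2

2


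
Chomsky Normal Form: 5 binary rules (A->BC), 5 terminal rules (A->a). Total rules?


CNF allows two rule forms:
  A -> BC (binary): 5 rules
  A -> a (terminal): 5 rules
Total = 5 + 5 = 10

10


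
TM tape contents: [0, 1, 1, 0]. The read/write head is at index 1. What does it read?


Tape: [0, 1, 1, 0]
Positions: 0 1 2 3
Values:    0 1 1 0
Head at position 1
tape[1] = 1

1


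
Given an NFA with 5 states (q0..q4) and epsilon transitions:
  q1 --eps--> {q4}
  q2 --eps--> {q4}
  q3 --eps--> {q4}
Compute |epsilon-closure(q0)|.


Starting from q0
Initialize closure = {q0}
q0 has no outgoing epsilon transitions -> nothing to add
Final closure: {q0}
Size = 1

1


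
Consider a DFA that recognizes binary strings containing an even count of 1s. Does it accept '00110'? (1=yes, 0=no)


DFA has 2 states: q_even (start, accept=yes) and q_odd
Processing string '00110' character by character:
  Position 0: read '0', 1-count=0 -> q_even (no change)
  Position 1: read '0', 1-count=0 -> q_even (no change)
  Position 2: read '1', 1-count=1 -> q_odd
  Position 3: read '1', 1-count=2 -> q_even
  Position 4: read '0', 1-count=2 -> q_even (no change)
Final state: q_even, total 1s = 2 (even); the DFA requires an even count -> accept

1


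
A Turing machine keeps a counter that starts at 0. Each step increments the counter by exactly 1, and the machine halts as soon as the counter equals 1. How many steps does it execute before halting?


Counter starts at 0. Counting sequence:
  Step 1: counter = 1
Counter reached 1 -> halt
Total steps = 1

1


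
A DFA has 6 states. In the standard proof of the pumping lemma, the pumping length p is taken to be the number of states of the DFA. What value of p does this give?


Pumping lemma for regular languages (standard proof):
Take p = |Q|, the number of DFA states.
Any string of length >= |Q| passes through |Q|+1 states while reading its first |Q| symbols,
so by pigeonhole some state repeats, giving the loop that can be pumped.
Here |Q| = 6
Therefore the proof uses p = 6

6


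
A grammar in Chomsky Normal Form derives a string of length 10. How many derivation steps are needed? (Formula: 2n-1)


Chomsky Normal Form derivation:
String length n = 10
Each step either:
  - Splits a nonterminal into two (n-1 such steps)
  - Converts a nonterminal to terminal (n such steps)
Total = (n-1) + n = 2n - 1
= 2(10) - 1
= 20 - 1
= 19

19


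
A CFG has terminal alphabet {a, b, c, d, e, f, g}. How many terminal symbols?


Terminal symbols: a, b, c, d, e, f, g
Counting each: a (#1), b (#2), c (#3), d (#4), e (#5), f (#6), g (#7)
Total = 7

7


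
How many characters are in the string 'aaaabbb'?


String: 'aaaabbb'
Counting characters:
  'a' appears 4 time(s)
  'b' appears 3 time(s)
Total length = 4 + 3 = 7

7


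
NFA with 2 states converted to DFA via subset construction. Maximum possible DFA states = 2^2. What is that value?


NFA has 2 states
Subset construction: each DFA state = subset of NFA states
Maximum subsets = 2^2
2^2 = 4

4


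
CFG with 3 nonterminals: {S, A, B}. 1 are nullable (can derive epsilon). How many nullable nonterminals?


Nonterminals: {S, A, B}
A nonterminal is nullable if it can derive epsilon
Counting nullable nonterminals: 1
Total nullable = 1

1


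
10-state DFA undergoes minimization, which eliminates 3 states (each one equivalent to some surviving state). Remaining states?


Original DFA: 10 states
Redundant states removed: 3
Minimized states = original - removed
= 10 - 3
= 7

7


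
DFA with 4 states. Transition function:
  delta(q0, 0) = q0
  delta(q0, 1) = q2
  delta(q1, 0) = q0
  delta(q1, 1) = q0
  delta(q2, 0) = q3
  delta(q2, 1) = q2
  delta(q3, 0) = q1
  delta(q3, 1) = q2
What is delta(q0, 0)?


Looking up transition function:
delta(q0, 0) in the table
Row: q0, Column: 0
Result: q0

q0


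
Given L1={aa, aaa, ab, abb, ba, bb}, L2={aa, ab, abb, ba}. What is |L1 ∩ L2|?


L1 = {aa, aaa, ab, abb, ba, bb}
L2 = {aa, ab, abb, ba}
Checking each string in L1 against L2:
  'aa': in L2? Yes
  'aaa': in L2? No
  'ab': in L2? Yes
  'abb': in L2? Yes
  'ba': in L2? Yes
  'bb': in L2? No
Intersection = {aa, ab, abb, ba}
|L1 ∩ L2| = 4

4


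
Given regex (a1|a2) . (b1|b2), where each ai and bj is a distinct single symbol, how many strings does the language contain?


First group: 2 alternatives
Second group: 2 alternatives
Concatenation: each choice from group 1 pairs with each from group 2
Total = 2 x 2 = 4

4


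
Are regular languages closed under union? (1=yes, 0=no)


Regular languages are closed under all standard operations:
- Union: Yes (product construction)
- Intersection: Yes (product construction)
- Complement: Yes (swap accept/reject)
- Concatenation: Yes (NFA construction)
Operation: union -> Closed

1


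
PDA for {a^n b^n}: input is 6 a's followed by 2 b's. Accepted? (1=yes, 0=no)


Language requires equal numbers of a's and b's
PDA pushes for each 'a', pops for each 'b'
Number of a's = 6
Number of b's = 2
6 != 2 -> Reject

0


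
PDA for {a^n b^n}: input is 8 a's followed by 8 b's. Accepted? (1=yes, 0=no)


Language requires equal numbers of a's and b's
PDA pushes for each 'a', pops for each 'b'
Number of a's = 8
Number of b's = 8
8 == 8 -> Accept

1


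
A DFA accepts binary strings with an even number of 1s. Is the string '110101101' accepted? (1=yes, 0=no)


DFA has 2 states: q_even (start, accept=yes) and q_odd
Processing string '110101101' character by character:
  Position 0: read '1', 1-count=1 -> q_odd
  Position 1: read '1', 1-count=2 -> q_even
  Position 2: read '0', 1-count=2 -> q_even (no change)
  Position 3: read '1', 1-count=3 -> q_odd
  Position 4: read '0', 1-count=3 -> q_odd (no change)
  Position 5: read '1', 1-count=4 -> q_even
  Position 6: read '1', 1-count=5 -> q_odd
  Position 7: read '0', 1-count=5 -> q_odd (no change)
  Position 8: read '1', 1-count=6 -> q_even
Final state: q_even, total 1s = 6 (even); the DFA requires an even count -> accept

1


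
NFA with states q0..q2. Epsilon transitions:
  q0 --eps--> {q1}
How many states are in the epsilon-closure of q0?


Starting from q0
Initialize closure = {q0}
Follow epsilon from q0 -> add q1
Final closure: {q0, q1}
Size = 2

2


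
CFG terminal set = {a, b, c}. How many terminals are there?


Terminal symbols: a, b, c
Counting each: a (#1), b (#2), c (#3)
Total = 3

3


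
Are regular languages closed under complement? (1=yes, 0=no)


Regular languages are closed under:
- Union (DFA product construction)
- Intersection (DFA product construction)
- Complement (swap accept/reject states)
- Concatenation (NFA construction)
- Kleene star (NFA construction)
complement is in this list
Therefore: closed

1


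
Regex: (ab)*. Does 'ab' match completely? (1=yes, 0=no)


Pattern: (ab)*
String: 'ab'
Pattern requires: zero or more repetitions of 'ab'
Pairs: ['ab']
All pairs are 'ab'? Yes
Result: 1

1


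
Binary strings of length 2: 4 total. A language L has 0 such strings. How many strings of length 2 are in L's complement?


Alphabet: {0,1}
String length: 2
Total strings of length 2 = 2^2 = 4
Strings in L = 0
Complement = total - |L|
= 4 - 0
= 4

4


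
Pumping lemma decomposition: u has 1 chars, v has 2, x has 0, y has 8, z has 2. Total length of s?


|s| = |u| + |v| + |x| + |y| + |z|
= 1 + 2 + 0 + 8 + 2
= 3 + 0 + 10
= 3 + 10
= 13

13


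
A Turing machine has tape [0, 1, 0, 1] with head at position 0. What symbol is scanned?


Tape: [0, 1, 0, 1]
Positions: 0 1 2 3
Values:    0 1 0 1
Head at position 0
tape[0] = 0

0


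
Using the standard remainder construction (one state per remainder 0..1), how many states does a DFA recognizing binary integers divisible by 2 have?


Divisibility by 2 is tracked via the remainder mod 2: 0, 1, ..., 1
The construction assigns one state to each remainder
Number of remainders = 2

2


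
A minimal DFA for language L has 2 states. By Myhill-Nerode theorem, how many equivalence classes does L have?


Myhill-Nerode theorem:
Number of equivalence classes = number of states in minimal DFA
Minimal DFA states = 2
Therefore equivalence classes = 2

2


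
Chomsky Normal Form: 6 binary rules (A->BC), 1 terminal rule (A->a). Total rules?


CNF allows two rule forms:
  A -> BC (binary): 6 rules
  A -> a (terminal): 1 rule
Total = 6 + 1 = 7

7


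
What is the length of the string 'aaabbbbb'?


String: 'aaabbbbb'
Counting characters:
  'a' appears 3 time(s)
  'b' appears 5 time(s)
Total length = 3 + 5 = 8

8


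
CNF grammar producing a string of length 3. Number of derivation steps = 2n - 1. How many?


Chomsky Normal Form derivation:
String length n = 3
Each step either:
  - Splits a nonterminal into two (n-1 such steps)
  - Converts a nonterminal to terminal (n such steps)
Total = (n-1) + n = 2n - 1
= 2(3) - 1
= 6 - 1
= 5

5


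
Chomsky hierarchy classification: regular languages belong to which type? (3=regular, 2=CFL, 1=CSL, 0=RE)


Chomsky hierarchy levels:
  Type 3: Regular (DFA/NFA/regex)
  Type 2: Context-free (PDA)
  Type 1: Context-sensitive
  Type 0: Recursively enumerable (TM)
'regular' corresponds to Type 3

3


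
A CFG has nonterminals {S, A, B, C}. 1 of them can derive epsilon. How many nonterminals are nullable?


Nonterminals: {S, A, B, C}
A nonterminal is nullable if it can derive epsilon
Counting nullable nonterminals: 1
Total nullable = 1

1


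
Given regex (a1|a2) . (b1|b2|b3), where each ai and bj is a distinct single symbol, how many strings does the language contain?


First group: 2 alternatives
Second group: 3 alternatives
Concatenation: each choice from group 1 pairs with each from group 2
Total = 2 x 3 = 6

6


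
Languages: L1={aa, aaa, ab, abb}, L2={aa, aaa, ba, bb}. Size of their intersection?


L1 = {aa, aaa, ab, abb}
L2 = {aa, aaa, ba, bb}
Checking each string in L1 against L2:
  'aa': in L2? Yes
  'aaa': in L2? Yes
  'ab': in L2? No
  'abb': in L2? No
Intersection = {aa, aaa}
|L1 ∩ L2| = 2

2


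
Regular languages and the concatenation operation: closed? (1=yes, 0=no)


Regular languages are closed under all standard operations:
- Union: Yes (product construction)
- Intersection: Yes (product construction)
- Complement: Yes (swap accept/reject)
- Concatenation: Yes (NFA construction)
Operation: concatenation -> Closed

1


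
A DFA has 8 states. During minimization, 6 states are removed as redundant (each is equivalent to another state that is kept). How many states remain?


Original DFA: 8 states
Redundant states removed: 6
Minimized states = original - removed
= 8 - 6
= 2

2


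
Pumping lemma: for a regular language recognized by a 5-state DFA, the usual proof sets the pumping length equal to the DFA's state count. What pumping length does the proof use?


Pumping lemma for regular languages (standard proof):
Take p = |Q|, the number of DFA states.
Any string of length >= |Q| passes through |Q|+1 states while reading its first |Q| symbols,
so by pigeonhole some state repeats, giving the loop that can be pumped.
Here |Q| = 5
Therefore the proof uses p = 5

5


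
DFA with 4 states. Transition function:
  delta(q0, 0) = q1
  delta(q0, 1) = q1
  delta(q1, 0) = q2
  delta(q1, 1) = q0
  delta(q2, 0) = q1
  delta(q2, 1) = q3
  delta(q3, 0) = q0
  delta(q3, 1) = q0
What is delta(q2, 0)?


Looking up transition function:
delta(q2, 0) in the table
Row: q2, Column: 0
Result: q1

q1


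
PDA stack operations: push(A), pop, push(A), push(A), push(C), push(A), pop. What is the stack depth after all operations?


Tracing stack operations:
  push(A) -> stack = [A], depth=1
  pop -> removed A, stack = [], depth=0
  push(A) -> stack = [A], depth=1
  push(A) -> stack = [A,A], depth=2
  push(C) -> stack = [A,A,C], depth=3
  push(A) -> stack = [A,A,C,A], depth=4
  pop -> removed A, stack = [A,A,C], depth=3
Final depth = 3

3


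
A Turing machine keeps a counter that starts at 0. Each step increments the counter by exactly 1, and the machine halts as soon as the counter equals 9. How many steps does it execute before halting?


Counter starts at 0. Counting sequence:
  Step 1: counter = 1
  Step 2: counter = 2
  Step 3: counter = 3
  Step 4: counter = 4
  Step 5: counter = 5
  Step 6: counter = 6
  ...
  Step 9: counter = 9
Counter reached 9 -> halt
Total steps = 9

9


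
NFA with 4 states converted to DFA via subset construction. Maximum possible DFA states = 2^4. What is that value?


NFA has 4 states
Subset construction: each DFA state = subset of NFA states
Maximum subsets = 2^4
2^4 = 16

16


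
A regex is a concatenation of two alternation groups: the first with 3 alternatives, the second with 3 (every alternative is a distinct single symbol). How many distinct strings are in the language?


First group: 3 alternatives
Second group: 3 alternatives
Concatenation: each choice from group 1 pairs with each from group 2
Total = 3 x 3 = 9

9


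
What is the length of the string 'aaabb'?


String: 'aaabb'
Counting characters:
  'a' appears 3 time(s)
  'b' appears 2 time(s)
Total length = 3 + 2 = 5

5


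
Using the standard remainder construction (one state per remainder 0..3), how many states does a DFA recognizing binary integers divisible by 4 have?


Divisibility by 4 is tracked via the remainder mod 4: 0, 1, ..., 3
The construction assigns one state to each remainder
Number of remainders = 4

4


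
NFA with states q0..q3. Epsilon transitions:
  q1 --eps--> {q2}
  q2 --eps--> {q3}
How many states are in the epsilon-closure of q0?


Starting from q0
Initialize closure = {q0}
q0 has no outgoing epsilon transitions -> nothing to add
Final closure: {q0}
Size = 1

1


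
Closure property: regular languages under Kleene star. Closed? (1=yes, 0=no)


Regular languages are closed under:
- Union (DFA product construction)
- Intersection (DFA product construction)
- Complement (swap accept/reject states)
- Concatenation (NFA construction)
- Kleene star (NFA construction)
Kleene star is in this list
Therefore: closed

1


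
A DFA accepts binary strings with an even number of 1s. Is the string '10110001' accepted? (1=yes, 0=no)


DFA has 2 states: q_even (start, accept=yes) and q_odd
Processing string '10110001' character by character:
  Position 0: read '1', 1-count=1 -> q_odd
  Position 1: read '0', 1-count=1 -> q_odd (no change)
  Position 2: read '1', 1-count=2 -> q_even
  Position 3: read '1', 1-count=3 -> q_odd
  Position 4: read '0', 1-count=3 -> q_odd (no change)
  Position 5: read '0', 1-count=3 -> q_odd (no change)
  Position 6: read '0', 1-count=3 -> q_odd (no change)
  Position 7: read '1', 1-count=4 -> q_even
Final state: q_even, total 1s = 4 (even); the DFA requires an even count -> accept

1


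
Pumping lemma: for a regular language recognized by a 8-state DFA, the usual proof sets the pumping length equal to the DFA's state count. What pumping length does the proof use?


Pumping lemma for regular languages (standard proof):
Take p = |Q|, the number of DFA states.
Any string of length >= |Q| passes through |Q|+1 states while reading its first |Q| symbols,
so by pigeonhole some state repeats, giving the loop that can be pumped.
Here |Q| = 8
Therefore the proof uses p = 8

8


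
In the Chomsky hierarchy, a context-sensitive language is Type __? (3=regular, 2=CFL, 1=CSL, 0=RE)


Chomsky hierarchy levels:
  Type 3: Regular (DFA/NFA/regex)
  Type 2: Context-free (PDA)
  Type 1: Context-sensitive
  Type 0: Recursively enumerable (TM)
'context-sensitive' corresponds to Type 1

1


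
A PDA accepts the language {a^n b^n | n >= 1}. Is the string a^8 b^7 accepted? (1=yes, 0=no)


Language requires equal numbers of a's and b's
PDA pushes for each 'a', pops for each 'b'
Number of a's = 8
Number of b's = 7
8 != 7 -> Reject

0


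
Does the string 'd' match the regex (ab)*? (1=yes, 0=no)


Pattern: (ab)*
String: 'd'
Pattern requires: zero or more repetitions of 'ab'
Length 1 is odd -> cannot be (ab)* -> no match
Result: 0

0


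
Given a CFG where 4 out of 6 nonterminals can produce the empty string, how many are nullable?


Nonterminals: {S, A, B, C, D, E}
A nonterminal is nullable if it can derive epsilon
Counting nullable nonterminals: 4
Total nullable = 4

4


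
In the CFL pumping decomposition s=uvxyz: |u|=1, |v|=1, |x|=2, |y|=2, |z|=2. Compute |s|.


|s| = |u| + |v| + |x| + |y| + |z|
= 1 + 1 + 2 + 2 + 2
= 2 + 2 + 4
= 4 + 4
= 8

8


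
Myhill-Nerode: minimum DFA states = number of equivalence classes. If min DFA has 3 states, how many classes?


Myhill-Nerode theorem:
Number of equivalence classes = number of states in minimal DFA
Minimal DFA states = 3
Therefore equivalence classes = 3

3


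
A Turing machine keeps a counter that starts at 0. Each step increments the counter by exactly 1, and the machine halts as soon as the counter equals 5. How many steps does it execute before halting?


Counter starts at 0. Counting sequence:
  Step 1: counter = 1
  Step 2: counter = 2
  Step 3: counter = 3
  Step 4: counter = 4
  Step 5: counter = 5
Counter reached 5 -> halt
Total steps = 5

5


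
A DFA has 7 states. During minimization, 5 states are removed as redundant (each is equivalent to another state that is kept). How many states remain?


Original DFA: 7 states
Redundant states removed: 5
Minimized states = original - removed
= 7 - 5
= 2

2


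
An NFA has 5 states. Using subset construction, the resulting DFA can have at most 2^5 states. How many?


NFA has 5 states
Subset construction: each DFA state = subset of NFA states
Maximum subsets = 2^5
2^5 = 32

32


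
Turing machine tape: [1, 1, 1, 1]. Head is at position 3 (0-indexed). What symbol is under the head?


Tape: [1, 1, 1, 1]
Positions: 0 1 2 3
Values:    1 1 1 1
Head at position 3
tape[3] = 1

1


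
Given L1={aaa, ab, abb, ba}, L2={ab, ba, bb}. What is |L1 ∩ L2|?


L1 = {aaa, ab, abb, ba}
L2 = {ab, ba, bb}
Checking each string in L1 against L2:
  'aaa': in L2? No
  'ab': in L2? Yes
  'abb': in L2? No
  'ba': in L2? Yes
Intersection = {ab, ba}
|L1 ∩ L2| = 2

2


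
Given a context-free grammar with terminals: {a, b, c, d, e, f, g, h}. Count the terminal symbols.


Terminal symbols: a, b, c, d, e, f, g, h
Counting each: a (#1), b (#2), c (#3), d (#4), e (#5), f (#6), g (#7), h (#8)
Total = 8

8


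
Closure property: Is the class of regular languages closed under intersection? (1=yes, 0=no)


Regular languages are closed under all standard operations:
- Union: Yes (product construction)
- Intersection: Yes (product construction)
- Complement: Yes (swap accept/reject)
- Concatenation: Yes (NFA construction)
Operation: intersection -> Closed

1


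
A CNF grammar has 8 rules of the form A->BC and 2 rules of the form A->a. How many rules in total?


CNF allows two rule forms:
  A -> BC (binary): 8 rules
  A -> a (terminal): 2 rules
Total = 8 + 2 = 10

10


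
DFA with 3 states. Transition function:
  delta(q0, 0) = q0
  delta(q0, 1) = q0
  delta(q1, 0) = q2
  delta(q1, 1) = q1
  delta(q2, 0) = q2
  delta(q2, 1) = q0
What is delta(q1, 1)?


Looking up transition function:
delta(q1, 1) in the table
Row: q1, Column: 1
Result: q1

q1


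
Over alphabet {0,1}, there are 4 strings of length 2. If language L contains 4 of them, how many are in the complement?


Alphabet: {0,1}
String length: 2
Total strings of length 2 = 2^2 = 4
Strings in L = 4
Complement = total - |L|
= 4 - 4
= 0

0


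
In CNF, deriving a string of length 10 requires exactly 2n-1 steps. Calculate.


Chomsky Normal Form derivation:
String length n = 10
Each step either:
  - Splits a nonterminal into two (n-1 such steps)
  - Converts a nonterminal to terminal (n such steps)
Total = (n-1) + n = 2n - 1
= 2(10) - 1
= 20 - 1
= 19

19


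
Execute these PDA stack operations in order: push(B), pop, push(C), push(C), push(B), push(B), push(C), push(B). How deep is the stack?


Tracing stack operations:
  push(B) -> stack = [B], depth=1
  pop -> removed B, stack = [], depth=0
  push(C) -> stack = [C], depth=1
  push(C) -> stack = [C,C], depth=2
  push(B) -> stack = [C,C,B], depth=3
  push(B) -> stack = [C,C,B,B], depth=4
  push(C) -> stack = [C,C,B,B,C], depth=5
  push(B) -> stack = [C,C,B,B,C,B], depth=6
Final depth = 6

6


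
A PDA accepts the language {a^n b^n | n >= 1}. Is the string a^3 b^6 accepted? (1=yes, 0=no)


Language requires equal numbers of a's and b's
PDA pushes for each 'a', pops for each 'b'
Number of a's = 3
Number of b's = 6
3 != 6 -> Reject

0


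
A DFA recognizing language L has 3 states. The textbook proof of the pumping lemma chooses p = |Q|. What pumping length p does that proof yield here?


Pumping lemma for regular languages (standard proof):
Take p = |Q|, the number of DFA states.
Any string of length >= |Q| passes through |Q|+1 states while reading its first |Q| symbols,
so by pigeonhole some state repeats, giving the loop that can be pumped.
Here |Q| = 3
Therefore the proof uses p = 3

3


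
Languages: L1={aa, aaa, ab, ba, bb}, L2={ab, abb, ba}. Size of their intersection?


L1 = {aa, aaa, ab, ba, bb}
L2 = {ab, abb, ba}
Checking each string in L1 against L2:
  'aa': in L2? No
  'aaa': in L2? No
  'ab': in L2? Yes
  'ba': in L2? Yes
  'bb': in L2? No
Intersection = {ab, ba}
|L1 ∩ L2| = 2

2


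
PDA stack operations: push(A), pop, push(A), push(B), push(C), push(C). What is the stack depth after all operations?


Tracing stack operations:
  push(A) -> stack = [A], depth=1
  pop -> removed A, stack = [], depth=0
  push(A) -> stack = [A], depth=1
  push(B) -> stack = [A,B], depth=2
  push(C) -> stack = [A,B,C], depth=3
  push(C) -> stack = [A,B,C,C], depth=4
Final depth = 4

4


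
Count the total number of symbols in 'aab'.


String: 'aab'
Counting characters:
  'a' appears 2 time(s)
  'b' appears 1 time(s)
Total length = 2 + 1 = 3

3


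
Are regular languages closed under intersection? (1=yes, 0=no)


Regular languages are closed under:
- Union (DFA product construction)
- Intersection (DFA product construction)
- Complement (swap accept/reject states)
- Concatenation (NFA construction)
- Kleene star (NFA construction)
intersection is in this list
Therefore: closed

1


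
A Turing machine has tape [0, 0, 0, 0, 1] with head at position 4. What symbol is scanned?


Tape: [0, 0, 0, 0, 1]
Positions: 0 1 2 3 4
Values:    0 0 0 0 1
Head at position 4
tape[4] = 1

1


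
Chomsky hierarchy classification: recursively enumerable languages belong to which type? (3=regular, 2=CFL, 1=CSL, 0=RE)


Chomsky hierarchy levels:
  Type 3: Regular (DFA/NFA/regex)
  Type 2: Context-free (PDA)
  Type 1: Context-sensitive
  Type 0: Recursively enumerable (TM)
'recursively enumerable' corresponds to Type 0

0


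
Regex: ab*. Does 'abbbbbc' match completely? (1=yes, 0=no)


Pattern: ab*
String: 'abbbbbc'
Pattern requires: exactly one 'a' followed by zero or more 'b's
First char is 'a' -> OK
Rest 'bbbbbc': all b's? No
Result: 0

0


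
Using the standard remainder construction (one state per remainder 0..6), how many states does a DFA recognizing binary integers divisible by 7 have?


Divisibility by 7 is tracked via the remainder mod 7: 0, 1, ..., 6
The construction assigns one state to each remainder
Number of remainders = 7

7


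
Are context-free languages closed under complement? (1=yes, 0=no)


CFL closure properties:
  Closed under: union, concatenation, Kleene star
  NOT closed under: intersection, complement
Operation 'complement' is in not-closed list -> No (not closed)

0


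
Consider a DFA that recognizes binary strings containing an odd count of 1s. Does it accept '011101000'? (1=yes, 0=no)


DFA has 2 states: q_even (start, accept=no) and q_odd
Processing string '011101000' character by character:
  Position 0: read '0', 1-count=0 -> q_even (no change)
  Position 1: read '1', 1-count=1 -> q_odd
  Position 2: read '1', 1-count=2 -> q_even
  Position 3: read '1', 1-count=3 -> q_odd
  Position 4: read '0', 1-count=3 -> q_odd (no change)
  Position 5: read '1', 1-count=4 -> q_even
  Position 6: read '0', 1-count=4 -> q_even (no change)
  Position 7: read '0', 1-count=4 -> q_even (no change)
  Position 8: read '0', 1-count=4 -> q_even (no change)
Final state: q_even, total 1s = 4 (even); the DFA requires an odd count -> reject

0


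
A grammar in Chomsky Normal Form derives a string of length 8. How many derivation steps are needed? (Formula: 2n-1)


Chomsky Normal Form derivation:
String length n = 8
Each step either:
  - Splits a nonterminal into two (n-1 such steps)
  - Converts a nonterminal to terminal (n such steps)
Total = (n-1) + n = 2n - 1
= 2(8) - 1
= 16 - 1
= 15

15


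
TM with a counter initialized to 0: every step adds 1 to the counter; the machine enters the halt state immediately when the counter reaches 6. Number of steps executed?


Counter starts at 0. Counting sequence:
  Step 1: counter = 1
  Step 2: counter = 2
  Step 3: counter = 3
  Step 4: counter = 4
  Step 5: counter = 5
  Step 6: counter = 6
Counter reached 6 -> halt
Total steps = 6

6


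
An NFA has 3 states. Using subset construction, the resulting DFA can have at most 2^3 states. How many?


NFA has 3 states
Subset construction: each DFA state = subset of NFA states
Maximum subsets = 2^3
2^3 = 8

8


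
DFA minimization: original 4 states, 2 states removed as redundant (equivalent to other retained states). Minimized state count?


Original DFA: 4 states
Redundant states removed: 2
Minimized states = original - removed
= 4 - 2
= 2

2


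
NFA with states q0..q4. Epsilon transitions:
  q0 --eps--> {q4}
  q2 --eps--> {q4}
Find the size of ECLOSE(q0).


Starting from q0
Initialize closure = {q0}
Follow epsilon from q0 -> add q4
Final closure: {q0, q4}
Size = 2

2


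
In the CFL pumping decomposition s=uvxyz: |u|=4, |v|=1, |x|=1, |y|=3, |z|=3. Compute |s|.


|s| = |u| + |v| + |x| + |y| + |z|
= 4 + 1 + 1 + 3 + 3
= 5 + 1 + 6
= 6 + 6
= 12

12


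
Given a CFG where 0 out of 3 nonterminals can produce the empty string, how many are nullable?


Nonterminals: {S, A, B}
A nonterminal is nullable if it can derive epsilon
Counting nullable nonterminals: 0
Total nullable = 0

0


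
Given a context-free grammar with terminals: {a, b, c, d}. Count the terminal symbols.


Terminal symbols: a, b, c, d
Counting each: a (#1), b (#2), c (#3), d (#4)
Total = 4

4


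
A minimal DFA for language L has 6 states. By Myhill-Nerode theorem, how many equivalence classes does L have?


Myhill-Nerode theorem:
Number of equivalence classes = number of states in minimal DFA
Minimal DFA states = 6
Therefore equivalence classes = 6

6


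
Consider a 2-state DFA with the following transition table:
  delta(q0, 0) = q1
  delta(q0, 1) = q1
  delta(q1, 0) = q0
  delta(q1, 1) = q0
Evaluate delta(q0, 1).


Looking up transition function:
delta(q0, 1) in the table
Row: q0, Column: 1
Result: q1

q1


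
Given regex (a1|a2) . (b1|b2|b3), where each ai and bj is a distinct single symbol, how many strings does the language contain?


First group: 2 alternatives
Second group: 3 alternatives
Concatenation: each choice from group 1 pairs with each from group 2
Total = 2 x 3 = 6

6


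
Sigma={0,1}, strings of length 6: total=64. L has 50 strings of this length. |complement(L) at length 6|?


Alphabet: {0,1}
String length: 6
Total strings of length 6 = 2^6 = 64
Strings in L = 50
Complement = total - |L|
= 64 - 50
= 14

14


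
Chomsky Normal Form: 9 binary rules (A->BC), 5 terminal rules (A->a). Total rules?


CNF allows two rule forms:
  A -> BC (binary): 9 rules
  A -> a (terminal): 5 rules
Total = 9 + 5 = 14

14


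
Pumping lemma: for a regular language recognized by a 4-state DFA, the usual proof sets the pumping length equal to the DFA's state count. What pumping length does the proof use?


Pumping lemma for regular languages (standard proof):
Take p = |Q|, the number of DFA states.
Any string of length >= |Q| passes through |Q|+1 states while reading its first |Q| symbols,
so by pigeonhole some state repeats, giving the loop that can be pumped.
Here |Q| = 4
Therefore the proof uses p = 4

4


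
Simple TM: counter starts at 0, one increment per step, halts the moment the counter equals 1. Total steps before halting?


Counter starts at 0. Counting sequence:
  Step 1: counter = 1
Counter reached 1 -> halt
Total steps = 1

1


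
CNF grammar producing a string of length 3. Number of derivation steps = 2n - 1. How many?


Chomsky Normal Form derivation:
String length n = 3
Each step either:
  - Splits a nonterminal into two (n-1 such steps)
  - Converts a nonterminal to terminal (n such steps)
Total = (n-1) + n = 2n - 1
= 2(3) - 1
= 6 - 1
= 5

5


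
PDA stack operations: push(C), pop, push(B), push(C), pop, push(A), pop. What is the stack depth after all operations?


Tracing stack operations:
  push(C) -> stack = [C], depth=1
  pop -> removed C, stack = [], depth=0
  push(B) -> stack = [B], depth=1
  push(C) -> stack = [B,C], depth=2
  pop -> removed C, stack = [B], depth=1
  push(A) -> stack = [B,A], depth=2
  pop -> removed A, stack = [B], depth=1
Final depth = 1

1


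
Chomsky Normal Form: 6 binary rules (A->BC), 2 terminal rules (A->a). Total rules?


CNF allows two rule forms:
  A -> BC (binary): 6 rules
  A -> a (terminal): 2 rules
Total = 6 + 2 = 8

8


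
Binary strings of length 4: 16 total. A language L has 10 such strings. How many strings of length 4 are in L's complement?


Alphabet: {0,1}
String length: 4
Total strings of length 4 = 2^4 = 16
Strings in L = 10
Complement = total - |L|
= 16 - 10
= 6

6


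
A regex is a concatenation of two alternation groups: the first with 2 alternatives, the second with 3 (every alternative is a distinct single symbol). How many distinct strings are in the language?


First group: 2 alternatives
Second group: 3 alternatives
Concatenation: each choice from group 1 pairs with each from group 2
Total = 2 x 3 = 6

6


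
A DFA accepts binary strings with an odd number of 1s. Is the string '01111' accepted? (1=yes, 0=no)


DFA has 2 states: q_even (start, accept=no) and q_odd
Processing string '01111' character by character:
  Position 0: read '0', 1-count=0 -> q_even (no change)
  Position 1: read '1', 1-count=1 -> q_odd
  Position 2: read '1', 1-count=2 -> q_even
  Position 3: read '1', 1-count=3 -> q_odd
  Position 4: read '1', 1-count=4 -> q_even
Final state: q_even, total 1s = 4 (even); the DFA requires an odd count -> reject

0


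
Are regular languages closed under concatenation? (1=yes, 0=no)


Regular languages are closed under:
- Union (DFA product construction)
- Intersection (DFA product construction)
- Complement (swap accept/reject states)
- Concatenation (NFA construction)
- Kleene star (NFA construction)
concatenation is in this list
Therefore: closed

1


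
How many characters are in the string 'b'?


String: 'b'
Counting characters:
  'b' appears 1 time(s)
Total length = 0 + 1 = 1

1


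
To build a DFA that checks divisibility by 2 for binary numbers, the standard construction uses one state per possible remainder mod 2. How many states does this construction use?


Divisibility by 2 is tracked via the remainder mod 2: 0, 1, ..., 1
The construction assigns one state to each remainder
Number of remainders = 2

2
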